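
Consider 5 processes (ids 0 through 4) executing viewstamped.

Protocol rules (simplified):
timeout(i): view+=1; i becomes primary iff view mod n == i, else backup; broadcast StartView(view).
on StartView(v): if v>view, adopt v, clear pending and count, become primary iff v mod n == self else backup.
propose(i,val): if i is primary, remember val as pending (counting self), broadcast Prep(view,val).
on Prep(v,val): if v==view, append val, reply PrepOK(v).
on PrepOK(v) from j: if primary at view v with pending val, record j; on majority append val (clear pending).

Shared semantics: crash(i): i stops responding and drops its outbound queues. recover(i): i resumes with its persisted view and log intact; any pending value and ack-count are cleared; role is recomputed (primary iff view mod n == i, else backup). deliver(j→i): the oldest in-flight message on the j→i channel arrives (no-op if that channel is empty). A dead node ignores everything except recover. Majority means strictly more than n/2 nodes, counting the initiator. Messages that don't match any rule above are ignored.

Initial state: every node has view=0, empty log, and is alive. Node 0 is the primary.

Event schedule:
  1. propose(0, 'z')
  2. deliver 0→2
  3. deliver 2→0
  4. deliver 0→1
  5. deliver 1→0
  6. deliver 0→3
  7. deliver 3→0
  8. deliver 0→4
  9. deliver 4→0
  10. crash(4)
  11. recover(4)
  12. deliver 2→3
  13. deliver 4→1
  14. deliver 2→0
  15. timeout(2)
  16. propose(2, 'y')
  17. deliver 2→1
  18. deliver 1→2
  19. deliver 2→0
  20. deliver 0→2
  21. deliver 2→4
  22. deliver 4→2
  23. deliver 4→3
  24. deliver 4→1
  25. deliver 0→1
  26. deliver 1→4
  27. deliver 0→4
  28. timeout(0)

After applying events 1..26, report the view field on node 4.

1

[1] propose(0,'z') → ∅
[2] deliver 0→2 → N2(back v0 [z])
[3] deliver 2→0 → ∅
[4] deliver 0→1 → N1(back v0 [z])
[5] deliver 1→0 → N0(prim v0 [z])
[6] deliver 0→3 → N3(back v0 [z])
[7] deliver 3→0 → ∅
[8] deliver 0→4 → N4(back v0 [z])
[9] deliver 4→0 → ∅
[10] crash(4) → N4(✗back v0 [z])
[11] recover(4) → N4(back v0 [z])
[12] deliver 2→3 → ∅
[13] deliver 4→1 → ∅
[14] deliver 2→0 → ∅
[15] timeout(2) → N2(back v1 [z])
[16] propose(2,'y') → ∅
[17] deliver 2→1 → N1(prim v1 [z])
[18] deliver 1→2 → ∅
[19] deliver 2→0 → N0(back v1 [z])
[20] deliver 0→2 → ∅
[21] deliver 2→4 → N4(back v1 [z])
[22] deliver 4→2 → ∅
[23] deliver 4→3 → ∅
[24] deliver 4→1 → ∅
[25] deliver 0→1 → ∅
[26] deliver 1→4 → ∅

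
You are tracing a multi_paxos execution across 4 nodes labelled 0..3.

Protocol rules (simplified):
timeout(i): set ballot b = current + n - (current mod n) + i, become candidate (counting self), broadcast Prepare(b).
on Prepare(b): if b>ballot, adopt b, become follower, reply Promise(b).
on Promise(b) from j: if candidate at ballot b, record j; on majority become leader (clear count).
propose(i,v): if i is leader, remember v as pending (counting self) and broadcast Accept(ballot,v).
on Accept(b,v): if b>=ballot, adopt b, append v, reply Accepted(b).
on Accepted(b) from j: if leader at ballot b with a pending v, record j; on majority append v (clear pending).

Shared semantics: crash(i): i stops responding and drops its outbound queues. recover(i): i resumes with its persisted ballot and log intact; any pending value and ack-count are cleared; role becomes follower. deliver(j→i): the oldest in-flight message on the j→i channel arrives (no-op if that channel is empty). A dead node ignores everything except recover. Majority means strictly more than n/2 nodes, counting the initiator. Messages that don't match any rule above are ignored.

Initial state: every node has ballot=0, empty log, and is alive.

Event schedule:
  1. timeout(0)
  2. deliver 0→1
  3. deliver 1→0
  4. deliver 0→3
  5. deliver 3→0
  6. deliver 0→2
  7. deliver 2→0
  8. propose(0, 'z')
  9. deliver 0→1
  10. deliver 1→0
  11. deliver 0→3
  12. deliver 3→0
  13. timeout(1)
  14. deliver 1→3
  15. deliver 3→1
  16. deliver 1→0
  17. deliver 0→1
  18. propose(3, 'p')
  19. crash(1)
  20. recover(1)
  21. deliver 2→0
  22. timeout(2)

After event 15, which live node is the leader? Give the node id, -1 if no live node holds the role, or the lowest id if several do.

0

1. timeout(0):  <0:cand b4 ->
2. deliver 0→1:  <1:foll b4 ->
3. deliver 1→0:  nop
4. deliver 0→3:  <3:foll b4 ->
5. deliver 3→0:  <0:lead b4 ->
6. deliver 0→2:  <2:foll b4 ->
7. deliver 2→0:  nop
8. propose(0,'z'):  nop
9. deliver 0→1:  <1:foll b4 z>
10. deliver 1→0:  nop
11. deliver 0→3:  <3:foll b4 z>
12. deliver 3→0:  <0:lead b4 z>
13. timeout(1):  <1:cand b9 z>
14. deliver 1→3:  <3:foll b9 z>
15. deliver 3→1:  nop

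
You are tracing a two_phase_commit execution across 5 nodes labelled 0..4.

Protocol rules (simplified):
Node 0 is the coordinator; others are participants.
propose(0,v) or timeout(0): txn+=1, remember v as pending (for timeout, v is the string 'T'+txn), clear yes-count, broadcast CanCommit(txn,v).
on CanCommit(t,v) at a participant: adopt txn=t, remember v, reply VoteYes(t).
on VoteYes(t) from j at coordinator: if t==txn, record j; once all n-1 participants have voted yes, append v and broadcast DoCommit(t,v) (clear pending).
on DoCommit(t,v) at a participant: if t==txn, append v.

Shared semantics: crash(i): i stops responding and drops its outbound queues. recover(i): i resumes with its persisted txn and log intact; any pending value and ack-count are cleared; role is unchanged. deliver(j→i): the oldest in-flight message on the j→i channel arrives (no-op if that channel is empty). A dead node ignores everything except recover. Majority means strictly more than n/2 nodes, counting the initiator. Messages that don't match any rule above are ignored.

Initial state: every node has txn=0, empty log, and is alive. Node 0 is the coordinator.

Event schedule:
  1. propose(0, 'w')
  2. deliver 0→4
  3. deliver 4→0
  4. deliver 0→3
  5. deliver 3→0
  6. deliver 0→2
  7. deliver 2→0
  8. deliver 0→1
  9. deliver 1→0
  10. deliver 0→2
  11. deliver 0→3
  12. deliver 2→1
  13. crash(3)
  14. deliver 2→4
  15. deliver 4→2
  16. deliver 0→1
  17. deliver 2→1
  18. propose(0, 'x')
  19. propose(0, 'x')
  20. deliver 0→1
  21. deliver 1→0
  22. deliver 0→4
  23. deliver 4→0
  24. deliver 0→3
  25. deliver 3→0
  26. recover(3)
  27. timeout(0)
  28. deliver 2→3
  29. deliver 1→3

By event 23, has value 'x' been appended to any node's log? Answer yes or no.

e1 propose(0,'w'): 0[coor,t=1,-]
e2 deliver 0→4: 4[part,t=1,-]
e3 deliver 4→0: ·
e4 deliver 0→3: 3[part,t=1,-]
e5 deliver 3→0: ·
e6 deliver 0→2: 2[part,t=1,-]
e7 deliver 2→0: ·
e8 deliver 0→1: 1[part,t=1,-]
e9 deliver 1→0: 0[coor,t=1,w]
e10 deliver 0→2: 2[part,t=1,w]
e11 deliver 0→3: 3[part,t=1,w]
e12 deliver 2→1: ·
e13 crash(3): 3[✗part,t=1,w]
e14 deliver 2→4: ·
e15 deliver 4→2: ·
e16 deliver 0→1: 1[part,t=1,w]
e17 deliver 2→1: ·
e18 propose(0,'x'): 0[coor,t=2,w]
e19 propose(0,'x'): 0[coor,t=3,w]
e20 deliver 0→1: 1[part,t=2,w]
e21 deliver 1→0: ·
e22 deliver 0→4: 4[part,t=1,w]
e23 deliver 4→0: ·

no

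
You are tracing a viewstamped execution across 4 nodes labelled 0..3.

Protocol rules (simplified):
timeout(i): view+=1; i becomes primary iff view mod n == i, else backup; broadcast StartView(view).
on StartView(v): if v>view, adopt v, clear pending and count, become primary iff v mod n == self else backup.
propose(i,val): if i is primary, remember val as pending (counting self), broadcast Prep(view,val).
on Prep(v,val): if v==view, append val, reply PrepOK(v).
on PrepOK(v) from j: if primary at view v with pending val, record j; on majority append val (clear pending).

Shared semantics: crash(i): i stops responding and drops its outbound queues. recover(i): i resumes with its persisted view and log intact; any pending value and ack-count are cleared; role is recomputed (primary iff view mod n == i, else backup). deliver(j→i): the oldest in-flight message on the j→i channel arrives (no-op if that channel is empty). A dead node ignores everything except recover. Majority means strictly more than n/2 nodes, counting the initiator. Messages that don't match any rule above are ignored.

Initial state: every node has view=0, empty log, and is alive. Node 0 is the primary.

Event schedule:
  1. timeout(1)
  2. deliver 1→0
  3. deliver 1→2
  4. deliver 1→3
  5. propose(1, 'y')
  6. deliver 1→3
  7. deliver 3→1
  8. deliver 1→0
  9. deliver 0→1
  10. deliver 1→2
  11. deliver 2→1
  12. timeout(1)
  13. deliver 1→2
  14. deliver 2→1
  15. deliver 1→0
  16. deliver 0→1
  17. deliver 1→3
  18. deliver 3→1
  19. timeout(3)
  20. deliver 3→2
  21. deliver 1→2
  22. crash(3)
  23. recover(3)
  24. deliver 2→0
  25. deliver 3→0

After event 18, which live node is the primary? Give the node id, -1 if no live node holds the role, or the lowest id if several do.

after 1 — timeout(1): n1:prim/v1/[-]
after 2 — deliver 1→0: n0:back/v1/[-]
after 3 — deliver 1→2: n2:back/v1/[-]
after 4 — deliver 1→3: n3:back/v1/[-]
after 5 — propose(1,'y'): ·
after 6 — deliver 1→3: n3:back/v1/[y]
after 7 — deliver 3→1: ·
after 8 — deliver 1→0: n0:back/v1/[y]
after 9 — deliver 0→1: n1:prim/v1/[y]
after 10 — deliver 1→2: n2:back/v1/[y]
after 11 — deliver 2→1: ·
after 12 — timeout(1): n1:back/v2/[y]
after 13 — deliver 1→2: n2:prim/v2/[y]
after 14 — deliver 2→1: ·
after 15 — deliver 1→0: n0:back/v2/[y]
after 16 — deliver 0→1: ·
after 17 — deliver 1→3: n3:back/v2/[y]
after 18 — deliver 3→1: ·

2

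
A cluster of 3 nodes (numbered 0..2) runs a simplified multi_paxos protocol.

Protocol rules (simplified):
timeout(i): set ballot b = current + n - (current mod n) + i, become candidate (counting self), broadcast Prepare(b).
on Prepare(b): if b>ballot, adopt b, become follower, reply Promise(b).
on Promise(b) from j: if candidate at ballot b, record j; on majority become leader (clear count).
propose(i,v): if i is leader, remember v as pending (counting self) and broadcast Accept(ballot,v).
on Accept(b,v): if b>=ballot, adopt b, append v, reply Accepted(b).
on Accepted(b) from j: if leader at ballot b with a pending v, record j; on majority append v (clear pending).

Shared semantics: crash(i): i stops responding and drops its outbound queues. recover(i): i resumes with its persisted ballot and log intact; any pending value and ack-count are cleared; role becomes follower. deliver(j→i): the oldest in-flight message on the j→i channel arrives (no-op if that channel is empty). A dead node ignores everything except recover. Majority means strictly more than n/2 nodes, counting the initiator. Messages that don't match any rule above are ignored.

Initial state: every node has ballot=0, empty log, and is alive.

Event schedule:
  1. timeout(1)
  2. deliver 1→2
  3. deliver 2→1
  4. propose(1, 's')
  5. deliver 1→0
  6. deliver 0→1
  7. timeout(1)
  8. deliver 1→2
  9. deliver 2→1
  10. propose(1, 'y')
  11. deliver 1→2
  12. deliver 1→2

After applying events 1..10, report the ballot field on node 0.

e1 timeout(1): 1[cand,b=4,-]
e2 deliver 1→2: 2[foll,b=4,-]
e3 deliver 2→1: 1[lead,b=4,-]
e4 propose(1,'s'): ·
e5 deliver 1→0: 0[foll,b=4,-]
e6 deliver 0→1: ·
e7 timeout(1): 1[cand,b=7,-]
e8 deliver 1→2: 2[foll,b=4,s]
e9 deliver 2→1: ·
e10 propose(1,'y'): ·

4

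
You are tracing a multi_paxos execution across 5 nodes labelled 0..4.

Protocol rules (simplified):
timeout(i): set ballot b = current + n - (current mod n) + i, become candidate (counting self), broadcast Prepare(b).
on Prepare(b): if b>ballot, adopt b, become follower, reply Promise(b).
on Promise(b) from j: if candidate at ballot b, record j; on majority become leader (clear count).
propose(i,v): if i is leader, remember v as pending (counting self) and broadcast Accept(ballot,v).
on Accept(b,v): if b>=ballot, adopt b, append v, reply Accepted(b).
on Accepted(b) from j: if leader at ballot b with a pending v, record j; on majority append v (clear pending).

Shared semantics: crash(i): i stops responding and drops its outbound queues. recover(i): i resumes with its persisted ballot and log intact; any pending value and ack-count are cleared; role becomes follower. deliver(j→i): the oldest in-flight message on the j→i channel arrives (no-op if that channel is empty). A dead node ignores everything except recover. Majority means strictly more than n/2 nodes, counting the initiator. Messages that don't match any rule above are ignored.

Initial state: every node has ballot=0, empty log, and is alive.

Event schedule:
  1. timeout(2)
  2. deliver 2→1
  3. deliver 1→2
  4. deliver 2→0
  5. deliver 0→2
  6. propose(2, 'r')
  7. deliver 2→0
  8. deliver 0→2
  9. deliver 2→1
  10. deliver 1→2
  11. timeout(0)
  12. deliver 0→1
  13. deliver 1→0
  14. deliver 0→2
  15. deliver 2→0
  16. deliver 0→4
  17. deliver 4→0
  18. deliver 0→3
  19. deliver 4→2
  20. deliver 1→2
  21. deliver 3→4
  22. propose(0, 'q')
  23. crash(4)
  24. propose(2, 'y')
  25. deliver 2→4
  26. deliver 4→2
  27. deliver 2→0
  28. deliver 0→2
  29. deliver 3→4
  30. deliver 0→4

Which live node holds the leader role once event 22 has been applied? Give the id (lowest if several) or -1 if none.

0

e1 timeout(2): 2[cand,b=7,-]
e2 deliver 2→1: 1[foll,b=7,-]
e3 deliver 1→2: ·
e4 deliver 2→0: 0[foll,b=7,-]
e5 deliver 0→2: 2[lead,b=7,-]
e6 propose(2,'r'): ·
e7 deliver 2→0: 0[foll,b=7,r]
e8 deliver 0→2: ·
e9 deliver 2→1: 1[foll,b=7,r]
e10 deliver 1→2: 2[lead,b=7,r]
e11 timeout(0): 0[cand,b=10,r]
e12 deliver 0→1: 1[foll,b=10,r]
e13 deliver 1→0: ·
e14 deliver 0→2: 2[foll,b=10,r]
e15 deliver 2→0: 0[lead,b=10,r]
e16 deliver 0→4: 4[foll,b=10,-]
e17 deliver 4→0: ·
e18 deliver 0→3: 3[foll,b=10,-]
e19 deliver 4→2: ·
e20 deliver 1→2: ·
e21 deliver 3→4: ·
e22 propose(0,'q'): ·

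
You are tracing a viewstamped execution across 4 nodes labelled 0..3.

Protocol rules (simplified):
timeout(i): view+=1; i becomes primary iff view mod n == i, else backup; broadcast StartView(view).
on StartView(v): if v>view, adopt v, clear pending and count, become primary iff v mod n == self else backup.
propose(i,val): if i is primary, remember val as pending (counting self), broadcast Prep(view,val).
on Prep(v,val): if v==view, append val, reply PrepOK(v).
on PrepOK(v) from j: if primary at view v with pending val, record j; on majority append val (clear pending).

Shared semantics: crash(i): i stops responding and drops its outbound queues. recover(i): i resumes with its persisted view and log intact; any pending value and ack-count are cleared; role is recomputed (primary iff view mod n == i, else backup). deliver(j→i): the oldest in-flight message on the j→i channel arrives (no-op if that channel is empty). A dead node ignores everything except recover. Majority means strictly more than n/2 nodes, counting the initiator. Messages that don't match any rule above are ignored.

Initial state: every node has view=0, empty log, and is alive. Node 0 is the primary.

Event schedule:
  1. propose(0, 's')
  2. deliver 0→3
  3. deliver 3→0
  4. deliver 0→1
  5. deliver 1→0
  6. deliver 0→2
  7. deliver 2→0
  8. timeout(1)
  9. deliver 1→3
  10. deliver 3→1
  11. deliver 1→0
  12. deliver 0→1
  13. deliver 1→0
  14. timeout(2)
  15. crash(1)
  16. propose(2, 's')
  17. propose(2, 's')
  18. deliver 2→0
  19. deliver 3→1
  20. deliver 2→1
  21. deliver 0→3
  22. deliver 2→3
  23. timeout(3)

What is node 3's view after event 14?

after 1 — propose(0,'s'): ·
after 2 — deliver 0→3: n3:back/v0/[s]
after 3 — deliver 3→0: ·
after 4 — deliver 0→1: n1:back/v0/[s]
after 5 — deliver 1→0: n0:prim/v0/[s]
after 6 — deliver 0→2: n2:back/v0/[s]
after 7 — deliver 2→0: ·
after 8 — timeout(1): n1:prim/v1/[s]
after 9 — deliver 1→3: n3:back/v1/[s]
after 10 — deliver 3→1: ·
after 11 — deliver 1→0: n0:back/v1/[s]
after 12 — deliver 0→1: ·
after 13 — deliver 1→0: ·
after 14 — timeout(2): n2:back/v1/[s]

1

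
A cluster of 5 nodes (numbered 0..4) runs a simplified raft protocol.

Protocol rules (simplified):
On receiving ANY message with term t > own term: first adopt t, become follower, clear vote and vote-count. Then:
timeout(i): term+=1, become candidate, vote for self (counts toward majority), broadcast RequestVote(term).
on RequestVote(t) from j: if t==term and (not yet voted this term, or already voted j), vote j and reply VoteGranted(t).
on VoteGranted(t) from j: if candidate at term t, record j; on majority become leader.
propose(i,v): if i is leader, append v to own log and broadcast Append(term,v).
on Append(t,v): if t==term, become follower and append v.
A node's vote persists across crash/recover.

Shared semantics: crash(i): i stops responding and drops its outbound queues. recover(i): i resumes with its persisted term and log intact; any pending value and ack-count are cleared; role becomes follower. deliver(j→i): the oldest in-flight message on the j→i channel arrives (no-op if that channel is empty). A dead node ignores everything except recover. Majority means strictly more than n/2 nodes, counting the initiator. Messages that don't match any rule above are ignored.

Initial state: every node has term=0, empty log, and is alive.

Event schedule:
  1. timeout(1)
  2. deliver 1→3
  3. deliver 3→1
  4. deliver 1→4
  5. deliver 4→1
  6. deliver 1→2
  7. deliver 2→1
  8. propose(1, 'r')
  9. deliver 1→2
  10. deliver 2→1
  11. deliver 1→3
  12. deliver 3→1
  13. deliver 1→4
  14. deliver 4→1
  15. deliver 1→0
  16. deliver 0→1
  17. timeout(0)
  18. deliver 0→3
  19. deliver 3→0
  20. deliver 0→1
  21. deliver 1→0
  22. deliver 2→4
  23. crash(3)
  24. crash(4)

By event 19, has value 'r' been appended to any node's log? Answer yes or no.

step 1 timeout(1): 1={cand,t=1,log=-}
step 2 deliver 1→3: 3={foll,t=1,log=-}
step 3 deliver 3→1: —
step 4 deliver 1→4: 4={foll,t=1,log=-}
step 5 deliver 4→1: 1={lead,t=1,log=-}
step 6 deliver 1→2: 2={foll,t=1,log=-}
step 7 deliver 2→1: —
step 8 propose(1,'r'): 1={lead,t=1,log=r}
step 9 deliver 1→2: 2={foll,t=1,log=r}
step 10 deliver 2→1: —
step 11 deliver 1→3: 3={foll,t=1,log=r}
step 12 deliver 3→1: —
step 13 deliver 1→4: 4={foll,t=1,log=r}
step 14 deliver 4→1: —
step 15 deliver 1→0: 0={foll,t=1,log=-}
step 16 deliver 0→1: —
step 17 timeout(0): 0={cand,t=2,log=-}
step 18 deliver 0→3: 3={foll,t=2,log=r}
step 19 deliver 3→0: —

yes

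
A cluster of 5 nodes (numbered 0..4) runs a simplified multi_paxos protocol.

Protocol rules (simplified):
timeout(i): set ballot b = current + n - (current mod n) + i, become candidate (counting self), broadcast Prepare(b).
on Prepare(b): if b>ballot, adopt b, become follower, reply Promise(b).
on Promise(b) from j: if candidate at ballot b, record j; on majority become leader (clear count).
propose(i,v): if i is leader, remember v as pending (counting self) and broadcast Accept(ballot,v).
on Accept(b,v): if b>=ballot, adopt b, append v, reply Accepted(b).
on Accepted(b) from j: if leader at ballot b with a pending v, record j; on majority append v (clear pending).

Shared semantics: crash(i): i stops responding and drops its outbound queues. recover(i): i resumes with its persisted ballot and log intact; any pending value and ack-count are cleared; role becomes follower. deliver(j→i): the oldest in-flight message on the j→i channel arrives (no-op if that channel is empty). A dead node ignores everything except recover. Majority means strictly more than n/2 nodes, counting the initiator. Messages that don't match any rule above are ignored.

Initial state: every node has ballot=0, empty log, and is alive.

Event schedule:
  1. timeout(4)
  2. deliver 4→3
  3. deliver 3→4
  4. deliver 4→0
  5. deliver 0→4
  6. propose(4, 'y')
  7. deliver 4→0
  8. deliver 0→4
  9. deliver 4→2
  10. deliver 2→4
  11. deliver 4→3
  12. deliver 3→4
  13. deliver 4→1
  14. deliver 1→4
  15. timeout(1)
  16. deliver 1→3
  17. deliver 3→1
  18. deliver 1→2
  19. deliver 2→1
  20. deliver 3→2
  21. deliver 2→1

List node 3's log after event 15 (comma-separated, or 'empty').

after 1 — timeout(4): n4:cand/b9/[-]
after 2 — deliver 4→3: n3:foll/b9/[-]
after 3 — deliver 3→4: ·
after 4 — deliver 4→0: n0:foll/b9/[-]
after 5 — deliver 0→4: n4:lead/b9/[-]
after 6 — propose(4,'y'): ·
after 7 — deliver 4→0: n0:foll/b9/[y]
after 8 — deliver 0→4: ·
after 9 — deliver 4→2: n2:foll/b9/[-]
after 10 — deliver 2→4: ·
after 11 — deliver 4→3: n3:foll/b9/[y]
after 12 — deliver 3→4: n4:lead/b9/[y]
after 13 — deliver 4→1: n1:foll/b9/[-]
after 14 — deliver 1→4: ·
after 15 — timeout(1): n1:cand/b11/[-]

y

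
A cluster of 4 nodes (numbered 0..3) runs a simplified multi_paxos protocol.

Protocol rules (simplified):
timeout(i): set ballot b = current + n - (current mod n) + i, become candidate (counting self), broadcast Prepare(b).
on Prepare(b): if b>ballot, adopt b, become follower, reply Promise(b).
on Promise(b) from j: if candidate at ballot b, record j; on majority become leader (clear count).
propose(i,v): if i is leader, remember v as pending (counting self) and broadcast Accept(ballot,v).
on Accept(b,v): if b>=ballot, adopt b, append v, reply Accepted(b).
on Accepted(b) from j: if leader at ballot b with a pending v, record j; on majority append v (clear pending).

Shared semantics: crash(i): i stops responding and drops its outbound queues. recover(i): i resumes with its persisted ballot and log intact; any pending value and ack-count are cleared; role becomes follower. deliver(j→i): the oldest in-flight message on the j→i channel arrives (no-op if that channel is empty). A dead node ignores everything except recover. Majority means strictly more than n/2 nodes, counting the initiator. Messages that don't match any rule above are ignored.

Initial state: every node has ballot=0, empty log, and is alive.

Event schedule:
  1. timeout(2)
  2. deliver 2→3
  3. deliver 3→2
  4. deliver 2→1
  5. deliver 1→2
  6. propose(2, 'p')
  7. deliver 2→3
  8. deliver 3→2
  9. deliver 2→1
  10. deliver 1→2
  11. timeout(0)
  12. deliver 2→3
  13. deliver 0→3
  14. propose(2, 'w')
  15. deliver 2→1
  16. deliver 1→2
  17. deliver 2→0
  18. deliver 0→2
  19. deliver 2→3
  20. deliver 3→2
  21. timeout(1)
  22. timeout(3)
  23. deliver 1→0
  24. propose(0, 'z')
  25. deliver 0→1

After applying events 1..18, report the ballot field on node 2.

6

1. timeout(2):  <2:cand b6 ->
2. deliver 2→3:  <3:foll b6 ->
3. deliver 3→2:  nop
4. deliver 2→1:  <1:foll b6 ->
5. deliver 1→2:  <2:lead b6 ->
6. propose(2,'p'):  nop
7. deliver 2→3:  <3:foll b6 p>
8. deliver 3→2:  nop
9. deliver 2→1:  <1:foll b6 p>
10. deliver 1→2:  <2:lead b6 p>
11. timeout(0):  <0:cand b4 ->
12. deliver 2→3:  nop
13. deliver 0→3:  nop
14. propose(2,'w'):  nop
15. deliver 2→1:  <1:foll b6 p,w>
16. deliver 1→2:  nop
17. deliver 2→0:  <0:foll b6 ->
18. deliver 0→2:  nop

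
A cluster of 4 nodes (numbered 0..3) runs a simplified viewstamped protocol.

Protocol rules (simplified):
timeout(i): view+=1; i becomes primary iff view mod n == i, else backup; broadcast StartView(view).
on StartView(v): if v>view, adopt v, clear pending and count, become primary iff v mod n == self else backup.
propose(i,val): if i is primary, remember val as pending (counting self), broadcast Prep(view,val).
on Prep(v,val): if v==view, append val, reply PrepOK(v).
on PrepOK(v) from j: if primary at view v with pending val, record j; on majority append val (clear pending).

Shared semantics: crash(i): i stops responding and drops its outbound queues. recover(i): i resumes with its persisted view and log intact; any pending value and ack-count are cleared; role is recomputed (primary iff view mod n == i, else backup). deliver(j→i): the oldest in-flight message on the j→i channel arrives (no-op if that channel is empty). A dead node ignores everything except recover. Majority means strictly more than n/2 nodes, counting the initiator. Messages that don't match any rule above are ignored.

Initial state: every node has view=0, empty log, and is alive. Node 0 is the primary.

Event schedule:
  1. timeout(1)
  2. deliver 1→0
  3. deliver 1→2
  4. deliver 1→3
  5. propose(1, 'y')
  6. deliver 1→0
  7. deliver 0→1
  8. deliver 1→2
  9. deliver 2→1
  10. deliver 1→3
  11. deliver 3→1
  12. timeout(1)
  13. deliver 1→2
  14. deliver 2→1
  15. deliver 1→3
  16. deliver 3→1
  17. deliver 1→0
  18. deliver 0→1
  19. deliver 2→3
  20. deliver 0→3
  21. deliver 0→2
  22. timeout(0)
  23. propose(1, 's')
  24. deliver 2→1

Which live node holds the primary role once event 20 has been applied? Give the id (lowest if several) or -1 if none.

2

[1] timeout(1) → N1(prim v1 [-])
[2] deliver 1→0 → N0(back v1 [-])
[3] deliver 1→2 → N2(back v1 [-])
[4] deliver 1→3 → N3(back v1 [-])
[5] propose(1,'y') → ∅
[6] deliver 1→0 → N0(back v1 [y])
[7] deliver 0→1 → ∅
[8] deliver 1→2 → N2(back v1 [y])
[9] deliver 2→1 → N1(prim v1 [y])
[10] deliver 1→3 → N3(back v1 [y])
[11] deliver 3→1 → ∅
[12] timeout(1) → N1(back v2 [y])
[13] deliver 1→2 → N2(prim v2 [y])
[14] deliver 2→1 → ∅
[15] deliver 1→3 → N3(back v2 [y])
[16] deliver 3→1 → ∅
[17] deliver 1→0 → N0(back v2 [y])
[18] deliver 0→1 → ∅
[19] deliver 2→3 → ∅
[20] deliver 0→3 → ∅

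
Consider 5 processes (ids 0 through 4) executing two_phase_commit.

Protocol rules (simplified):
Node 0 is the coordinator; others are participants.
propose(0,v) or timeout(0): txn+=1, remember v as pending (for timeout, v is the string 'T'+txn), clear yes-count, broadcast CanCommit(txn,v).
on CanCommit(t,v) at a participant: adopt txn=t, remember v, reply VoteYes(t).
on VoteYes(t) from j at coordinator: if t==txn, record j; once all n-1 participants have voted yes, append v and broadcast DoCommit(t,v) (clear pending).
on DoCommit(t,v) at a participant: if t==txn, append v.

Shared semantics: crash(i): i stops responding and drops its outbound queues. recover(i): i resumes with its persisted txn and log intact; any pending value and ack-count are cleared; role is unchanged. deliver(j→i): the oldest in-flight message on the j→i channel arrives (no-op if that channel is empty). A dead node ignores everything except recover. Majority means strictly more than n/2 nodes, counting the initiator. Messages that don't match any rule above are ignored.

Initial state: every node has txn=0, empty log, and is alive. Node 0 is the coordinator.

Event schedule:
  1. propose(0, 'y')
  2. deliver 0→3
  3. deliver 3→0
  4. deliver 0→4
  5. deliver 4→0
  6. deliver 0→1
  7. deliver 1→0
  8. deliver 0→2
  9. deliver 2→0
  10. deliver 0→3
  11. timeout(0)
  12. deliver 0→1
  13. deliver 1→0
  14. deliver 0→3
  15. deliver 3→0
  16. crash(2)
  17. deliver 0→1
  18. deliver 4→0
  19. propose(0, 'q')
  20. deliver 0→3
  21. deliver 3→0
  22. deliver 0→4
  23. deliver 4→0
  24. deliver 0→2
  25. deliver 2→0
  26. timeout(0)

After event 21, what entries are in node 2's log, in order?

step 1 propose(0,'y'): 0={coor,t=1,log=-}
step 2 deliver 0→3: 3={part,t=1,log=-}
step 3 deliver 3→0: —
step 4 deliver 0→4: 4={part,t=1,log=-}
step 5 deliver 4→0: —
step 6 deliver 0→1: 1={part,t=1,log=-}
step 7 deliver 1→0: —
step 8 deliver 0→2: 2={part,t=1,log=-}
step 9 deliver 2→0: 0={coor,t=1,log=y}
step 10 deliver 0→3: 3={part,t=1,log=y}
step 11 timeout(0): 0={coor,t=2,log=y}
step 12 deliver 0→1: 1={part,t=1,log=y}
step 13 deliver 1→0: —
step 14 deliver 0→3: 3={part,t=2,log=y}
step 15 deliver 3→0: —
step 16 crash(2): 2={✗part,t=1,log=-}
step 17 deliver 0→1: 1={part,t=2,log=y}
step 18 deliver 4→0: —
step 19 propose(0,'q'): 0={coor,t=3,log=y}
step 20 deliver 0→3: 3={part,t=3,log=y}
step 21 deliver 3→0: —

empty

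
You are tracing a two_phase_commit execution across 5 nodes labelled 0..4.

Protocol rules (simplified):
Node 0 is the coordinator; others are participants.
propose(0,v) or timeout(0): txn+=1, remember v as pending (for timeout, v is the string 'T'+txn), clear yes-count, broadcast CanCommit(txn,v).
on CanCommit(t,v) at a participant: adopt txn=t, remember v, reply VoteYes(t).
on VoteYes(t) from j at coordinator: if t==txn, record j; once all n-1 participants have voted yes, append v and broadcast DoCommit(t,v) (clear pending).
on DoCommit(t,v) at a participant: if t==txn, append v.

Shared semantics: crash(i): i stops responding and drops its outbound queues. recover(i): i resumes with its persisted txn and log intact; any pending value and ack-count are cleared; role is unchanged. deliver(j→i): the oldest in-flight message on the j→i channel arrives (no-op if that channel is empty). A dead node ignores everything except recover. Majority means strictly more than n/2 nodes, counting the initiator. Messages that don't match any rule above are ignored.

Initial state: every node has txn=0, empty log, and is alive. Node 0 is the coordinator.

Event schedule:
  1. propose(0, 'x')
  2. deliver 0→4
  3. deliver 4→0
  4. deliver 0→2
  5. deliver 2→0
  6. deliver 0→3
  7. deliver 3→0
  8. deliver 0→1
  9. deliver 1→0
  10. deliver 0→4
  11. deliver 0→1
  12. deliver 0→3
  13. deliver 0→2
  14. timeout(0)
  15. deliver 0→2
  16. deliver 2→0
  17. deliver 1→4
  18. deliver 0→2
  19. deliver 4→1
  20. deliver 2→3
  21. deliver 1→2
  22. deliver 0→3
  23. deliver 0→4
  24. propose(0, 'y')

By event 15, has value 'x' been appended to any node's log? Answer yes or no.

e1 propose(0,'x'): 0[coor,t=1,-]
e2 deliver 0→4: 4[part,t=1,-]
e3 deliver 4→0: ·
e4 deliver 0→2: 2[part,t=1,-]
e5 deliver 2→0: ·
e6 deliver 0→3: 3[part,t=1,-]
e7 deliver 3→0: ·
e8 deliver 0→1: 1[part,t=1,-]
e9 deliver 1→0: 0[coor,t=1,x]
e10 deliver 0→4: 4[part,t=1,x]
e11 deliver 0→1: 1[part,t=1,x]
e12 deliver 0→3: 3[part,t=1,x]
e13 deliver 0→2: 2[part,t=1,x]
e14 timeout(0): 0[coor,t=2,x]
e15 deliver 0→2: 2[part,t=2,x]

yes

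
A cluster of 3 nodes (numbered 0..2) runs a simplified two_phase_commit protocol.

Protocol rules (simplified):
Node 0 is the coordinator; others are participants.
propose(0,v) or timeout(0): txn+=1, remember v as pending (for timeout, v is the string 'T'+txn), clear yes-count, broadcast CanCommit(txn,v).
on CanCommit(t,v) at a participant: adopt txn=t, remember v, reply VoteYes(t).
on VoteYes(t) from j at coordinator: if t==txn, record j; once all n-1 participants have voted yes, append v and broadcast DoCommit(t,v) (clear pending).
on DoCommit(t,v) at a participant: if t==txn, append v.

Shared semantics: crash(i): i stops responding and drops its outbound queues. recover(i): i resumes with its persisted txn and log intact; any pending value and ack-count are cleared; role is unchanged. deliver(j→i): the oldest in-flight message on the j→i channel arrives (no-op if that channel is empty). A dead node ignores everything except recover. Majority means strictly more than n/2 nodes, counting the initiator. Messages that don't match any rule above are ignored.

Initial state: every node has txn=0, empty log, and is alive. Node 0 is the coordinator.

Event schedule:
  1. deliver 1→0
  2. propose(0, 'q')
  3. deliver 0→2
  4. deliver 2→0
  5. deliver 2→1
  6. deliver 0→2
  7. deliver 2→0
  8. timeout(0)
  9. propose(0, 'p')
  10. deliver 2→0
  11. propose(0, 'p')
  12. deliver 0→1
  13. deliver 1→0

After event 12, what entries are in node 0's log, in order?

empty

after 1 — deliver 1→0: ·
after 2 — propose(0,'q'): n0:coor/t1/[-]
after 3 — deliver 0→2: n2:part/t1/[-]
after 4 — deliver 2→0: ·
after 5 — deliver 2→1: ·
after 6 — deliver 0→2: ·
after 7 — deliver 2→0: ·
after 8 — timeout(0): n0:coor/t2/[-]
after 9 — propose(0,'p'): n0:coor/t3/[-]
after 10 — deliver 2→0: ·
after 11 — propose(0,'p'): n0:coor/t4/[-]
after 12 — deliver 0→1: n1:part/t1/[-]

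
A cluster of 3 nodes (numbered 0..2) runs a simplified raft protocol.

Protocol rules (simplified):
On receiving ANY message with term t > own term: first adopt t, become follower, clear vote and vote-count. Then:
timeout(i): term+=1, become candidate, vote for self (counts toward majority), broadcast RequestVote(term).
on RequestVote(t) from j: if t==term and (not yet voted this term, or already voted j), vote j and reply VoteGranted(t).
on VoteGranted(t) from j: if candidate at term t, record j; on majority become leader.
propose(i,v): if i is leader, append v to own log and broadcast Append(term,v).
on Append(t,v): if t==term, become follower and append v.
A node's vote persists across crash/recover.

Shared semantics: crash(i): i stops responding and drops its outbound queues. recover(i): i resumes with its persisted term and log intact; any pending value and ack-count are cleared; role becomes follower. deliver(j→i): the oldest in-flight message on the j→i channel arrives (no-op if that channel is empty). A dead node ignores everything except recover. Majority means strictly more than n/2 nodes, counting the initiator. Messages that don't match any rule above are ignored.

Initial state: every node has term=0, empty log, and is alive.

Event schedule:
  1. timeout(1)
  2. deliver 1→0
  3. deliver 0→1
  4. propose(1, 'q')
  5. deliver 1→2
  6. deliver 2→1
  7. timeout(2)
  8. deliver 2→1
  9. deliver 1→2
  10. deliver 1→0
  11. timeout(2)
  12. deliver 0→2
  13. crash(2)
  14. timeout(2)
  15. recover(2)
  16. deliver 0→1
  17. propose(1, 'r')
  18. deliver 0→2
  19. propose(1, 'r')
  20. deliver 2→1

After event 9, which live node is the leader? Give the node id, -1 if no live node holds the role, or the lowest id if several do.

-1

1. timeout(1):  <1:cand t1 ->
2. deliver 1→0:  <0:foll t1 ->
3. deliver 0→1:  <1:lead t1 ->
4. propose(1,'q'):  <1:lead t1 q>
5. deliver 1→2:  <2:foll t1 ->
6. deliver 2→1:  nop
7. timeout(2):  <2:cand t2 ->
8. deliver 2→1:  <1:foll t2 q>
9. deliver 1→2:  nop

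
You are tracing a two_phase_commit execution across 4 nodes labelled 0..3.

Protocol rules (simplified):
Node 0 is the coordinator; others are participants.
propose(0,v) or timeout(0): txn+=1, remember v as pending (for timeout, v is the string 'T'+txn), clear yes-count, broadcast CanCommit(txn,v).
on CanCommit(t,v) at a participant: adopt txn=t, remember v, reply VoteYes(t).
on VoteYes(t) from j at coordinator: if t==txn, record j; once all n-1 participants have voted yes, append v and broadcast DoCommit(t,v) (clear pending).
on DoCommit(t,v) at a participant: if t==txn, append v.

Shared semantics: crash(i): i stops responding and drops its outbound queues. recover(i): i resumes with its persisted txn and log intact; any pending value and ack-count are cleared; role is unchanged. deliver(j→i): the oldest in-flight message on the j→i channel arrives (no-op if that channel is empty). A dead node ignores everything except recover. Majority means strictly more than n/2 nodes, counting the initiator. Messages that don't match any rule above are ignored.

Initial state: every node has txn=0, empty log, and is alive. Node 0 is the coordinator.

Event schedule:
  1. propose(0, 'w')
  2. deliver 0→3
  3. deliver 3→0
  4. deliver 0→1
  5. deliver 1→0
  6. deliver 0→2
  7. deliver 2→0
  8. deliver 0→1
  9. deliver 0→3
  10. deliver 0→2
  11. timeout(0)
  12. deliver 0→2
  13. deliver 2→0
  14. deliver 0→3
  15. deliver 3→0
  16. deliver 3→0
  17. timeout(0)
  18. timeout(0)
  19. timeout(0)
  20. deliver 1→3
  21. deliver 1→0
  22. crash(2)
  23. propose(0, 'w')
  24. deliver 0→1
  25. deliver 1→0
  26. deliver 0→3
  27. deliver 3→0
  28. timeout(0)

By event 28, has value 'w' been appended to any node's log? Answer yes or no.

[1] propose(0,'w') → N0(coor t1 [-])
[2] deliver 0→3 → N3(part t1 [-])
[3] deliver 3→0 → ∅
[4] deliver 0→1 → N1(part t1 [-])
[5] deliver 1→0 → ∅
[6] deliver 0→2 → N2(part t1 [-])
[7] deliver 2→0 → N0(coor t1 [w])
[8] deliver 0→1 → N1(part t1 [w])
[9] deliver 0→3 → N3(part t1 [w])
[10] deliver 0→2 → N2(part t1 [w])
[11] timeout(0) → N0(coor t2 [w])
[12] deliver 0→2 → N2(part t2 [w])
[13] deliver 2→0 → ∅
[14] deliver 0→3 → N3(part t2 [w])
[15] deliver 3→0 → ∅
[16] deliver 3→0 → ∅
[17] timeout(0) → N0(coor t3 [w])
[18] timeout(0) → N0(coor t4 [w])
[19] timeout(0) → N0(coor t5 [w])
[20] deliver 1→3 → ∅
[21] deliver 1→0 → ∅
[22] crash(2) → N2(✗part t2 [w])
[23] propose(0,'w') → N0(coor t6 [w])
[24] deliver 0→1 → N1(part t2 [w])
[25] deliver 1→0 → ∅
[26] deliver 0→3 → N3(part t3 [w])
[27] deliver 3→0 → ∅
[28] timeout(0) → N0(coor t7 [w])

yes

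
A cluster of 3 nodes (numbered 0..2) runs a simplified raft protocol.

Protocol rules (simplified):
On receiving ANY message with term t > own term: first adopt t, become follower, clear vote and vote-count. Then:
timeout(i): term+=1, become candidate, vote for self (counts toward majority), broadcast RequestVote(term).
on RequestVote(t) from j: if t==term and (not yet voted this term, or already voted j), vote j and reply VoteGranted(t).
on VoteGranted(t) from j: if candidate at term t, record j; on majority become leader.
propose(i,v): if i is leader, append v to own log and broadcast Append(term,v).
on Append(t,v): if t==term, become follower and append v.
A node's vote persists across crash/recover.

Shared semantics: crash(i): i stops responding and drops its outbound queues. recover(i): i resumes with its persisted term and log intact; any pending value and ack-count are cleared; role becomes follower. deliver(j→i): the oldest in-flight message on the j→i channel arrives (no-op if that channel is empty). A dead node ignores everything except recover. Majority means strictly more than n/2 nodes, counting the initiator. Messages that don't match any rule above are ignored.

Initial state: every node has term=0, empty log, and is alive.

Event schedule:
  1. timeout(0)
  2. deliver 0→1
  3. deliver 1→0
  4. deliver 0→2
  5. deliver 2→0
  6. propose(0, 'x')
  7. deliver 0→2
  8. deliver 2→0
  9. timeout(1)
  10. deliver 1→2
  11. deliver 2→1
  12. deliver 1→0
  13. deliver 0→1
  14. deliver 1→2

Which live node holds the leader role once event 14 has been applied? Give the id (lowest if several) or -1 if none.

1

[1] timeout(0) → N0(cand t1 [-])
[2] deliver 0→1 → N1(foll t1 [-])
[3] deliver 1→0 → N0(lead t1 [-])
[4] deliver 0→2 → N2(foll t1 [-])
[5] deliver 2→0 → ∅
[6] propose(0,'x') → N0(lead t1 [x])
[7] deliver 0→2 → N2(foll t1 [x])
[8] deliver 2→0 → ∅
[9] timeout(1) → N1(cand t2 [-])
[10] deliver 1→2 → N2(foll t2 [x])
[11] deliver 2→1 → N1(lead t2 [-])
[12] deliver 1→0 → N0(foll t2 [x])
[13] deliver 0→1 → ∅
[14] deliver 1→2 → ∅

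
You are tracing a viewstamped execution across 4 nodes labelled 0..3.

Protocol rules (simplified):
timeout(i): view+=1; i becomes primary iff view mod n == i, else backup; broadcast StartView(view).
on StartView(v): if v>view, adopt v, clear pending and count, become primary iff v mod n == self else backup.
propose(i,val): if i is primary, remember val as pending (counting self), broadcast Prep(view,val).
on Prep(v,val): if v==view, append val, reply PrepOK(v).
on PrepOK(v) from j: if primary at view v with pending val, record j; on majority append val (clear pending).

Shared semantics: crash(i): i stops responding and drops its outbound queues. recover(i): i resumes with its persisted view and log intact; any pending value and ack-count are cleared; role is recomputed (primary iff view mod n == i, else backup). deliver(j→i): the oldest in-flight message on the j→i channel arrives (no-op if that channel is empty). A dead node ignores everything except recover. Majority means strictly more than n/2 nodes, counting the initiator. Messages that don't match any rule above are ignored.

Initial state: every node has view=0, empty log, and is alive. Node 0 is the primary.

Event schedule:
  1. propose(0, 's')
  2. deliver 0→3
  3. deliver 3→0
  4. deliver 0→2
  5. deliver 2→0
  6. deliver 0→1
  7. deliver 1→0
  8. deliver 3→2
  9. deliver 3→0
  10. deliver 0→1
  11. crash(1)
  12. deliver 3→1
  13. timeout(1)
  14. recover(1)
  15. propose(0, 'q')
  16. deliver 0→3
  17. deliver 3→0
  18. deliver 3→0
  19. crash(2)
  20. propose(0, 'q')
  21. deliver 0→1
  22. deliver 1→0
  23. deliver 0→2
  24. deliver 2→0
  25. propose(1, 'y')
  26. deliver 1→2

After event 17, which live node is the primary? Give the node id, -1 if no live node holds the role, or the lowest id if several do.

0

after 1 — propose(0,'s'): ·
after 2 — deliver 0→3: n3:back/v0/[s]
after 3 — deliver 3→0: ·
after 4 — deliver 0→2: n2:back/v0/[s]
after 5 — deliver 2→0: n0:prim/v0/[s]
after 6 — deliver 0→1: n1:back/v0/[s]
after 7 — deliver 1→0: ·
after 8 — deliver 3→2: ·
after 9 — deliver 3→0: ·
after 10 — deliver 0→1: ·
after 11 — crash(1): n1:✗back/v0/[s]
after 12 — deliver 3→1: ·
after 13 — timeout(1): ·
after 14 — recover(1): n1:back/v0/[s]
after 15 — propose(0,'q'): ·
after 16 — deliver 0→3: n3:back/v0/[s,q]
after 17 — deliver 3→0: ·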